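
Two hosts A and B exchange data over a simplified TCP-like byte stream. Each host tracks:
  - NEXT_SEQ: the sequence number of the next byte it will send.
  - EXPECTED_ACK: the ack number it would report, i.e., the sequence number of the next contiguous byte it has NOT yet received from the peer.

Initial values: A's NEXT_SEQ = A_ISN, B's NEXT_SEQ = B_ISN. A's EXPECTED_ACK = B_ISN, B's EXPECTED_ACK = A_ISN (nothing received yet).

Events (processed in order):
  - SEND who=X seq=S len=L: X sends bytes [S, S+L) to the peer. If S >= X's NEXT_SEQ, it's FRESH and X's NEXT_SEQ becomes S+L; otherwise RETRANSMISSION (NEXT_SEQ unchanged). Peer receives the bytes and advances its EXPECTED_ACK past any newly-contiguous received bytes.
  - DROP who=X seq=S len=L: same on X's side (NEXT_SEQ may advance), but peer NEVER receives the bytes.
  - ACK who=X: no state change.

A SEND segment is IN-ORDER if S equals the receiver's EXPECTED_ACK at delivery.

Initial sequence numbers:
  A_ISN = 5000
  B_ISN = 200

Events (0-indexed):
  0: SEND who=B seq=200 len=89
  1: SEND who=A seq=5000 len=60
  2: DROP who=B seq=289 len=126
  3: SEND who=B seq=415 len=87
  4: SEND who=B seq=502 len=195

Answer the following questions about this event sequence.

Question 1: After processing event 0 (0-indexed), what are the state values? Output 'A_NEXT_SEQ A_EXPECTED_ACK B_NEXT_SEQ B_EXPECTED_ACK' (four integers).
After event 0: A_seq=5000 A_ack=289 B_seq=289 B_ack=5000

5000 289 289 5000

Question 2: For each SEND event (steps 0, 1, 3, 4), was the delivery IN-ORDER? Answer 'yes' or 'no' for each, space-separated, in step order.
Answer: yes yes no no

Derivation:
Step 0: SEND seq=200 -> in-order
Step 1: SEND seq=5000 -> in-order
Step 3: SEND seq=415 -> out-of-order
Step 4: SEND seq=502 -> out-of-order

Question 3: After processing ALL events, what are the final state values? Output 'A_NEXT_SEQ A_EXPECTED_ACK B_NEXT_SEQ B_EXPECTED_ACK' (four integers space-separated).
Answer: 5060 289 697 5060

Derivation:
After event 0: A_seq=5000 A_ack=289 B_seq=289 B_ack=5000
After event 1: A_seq=5060 A_ack=289 B_seq=289 B_ack=5060
After event 2: A_seq=5060 A_ack=289 B_seq=415 B_ack=5060
After event 3: A_seq=5060 A_ack=289 B_seq=502 B_ack=5060
After event 4: A_seq=5060 A_ack=289 B_seq=697 B_ack=5060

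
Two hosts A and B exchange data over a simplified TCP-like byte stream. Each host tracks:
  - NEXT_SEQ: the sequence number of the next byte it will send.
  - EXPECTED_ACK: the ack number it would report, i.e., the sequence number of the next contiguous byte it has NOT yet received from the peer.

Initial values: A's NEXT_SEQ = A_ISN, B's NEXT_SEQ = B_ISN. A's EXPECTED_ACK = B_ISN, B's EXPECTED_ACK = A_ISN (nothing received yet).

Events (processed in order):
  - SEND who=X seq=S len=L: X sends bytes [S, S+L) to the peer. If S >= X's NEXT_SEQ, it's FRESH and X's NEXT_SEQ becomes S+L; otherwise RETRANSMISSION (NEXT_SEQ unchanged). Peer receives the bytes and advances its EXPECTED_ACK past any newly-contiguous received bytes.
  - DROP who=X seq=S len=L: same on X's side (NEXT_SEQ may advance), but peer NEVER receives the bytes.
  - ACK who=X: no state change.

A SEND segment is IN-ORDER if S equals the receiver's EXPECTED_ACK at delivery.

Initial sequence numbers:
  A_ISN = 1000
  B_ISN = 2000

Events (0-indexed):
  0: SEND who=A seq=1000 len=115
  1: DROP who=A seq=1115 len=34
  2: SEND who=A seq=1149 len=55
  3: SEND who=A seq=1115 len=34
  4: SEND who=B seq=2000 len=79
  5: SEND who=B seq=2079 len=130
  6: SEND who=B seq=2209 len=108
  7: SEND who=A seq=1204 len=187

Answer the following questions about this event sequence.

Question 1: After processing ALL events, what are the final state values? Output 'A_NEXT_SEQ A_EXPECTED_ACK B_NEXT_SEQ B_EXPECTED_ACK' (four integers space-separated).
Answer: 1391 2317 2317 1391

Derivation:
After event 0: A_seq=1115 A_ack=2000 B_seq=2000 B_ack=1115
After event 1: A_seq=1149 A_ack=2000 B_seq=2000 B_ack=1115
After event 2: A_seq=1204 A_ack=2000 B_seq=2000 B_ack=1115
After event 3: A_seq=1204 A_ack=2000 B_seq=2000 B_ack=1204
After event 4: A_seq=1204 A_ack=2079 B_seq=2079 B_ack=1204
After event 5: A_seq=1204 A_ack=2209 B_seq=2209 B_ack=1204
After event 6: A_seq=1204 A_ack=2317 B_seq=2317 B_ack=1204
After event 7: A_seq=1391 A_ack=2317 B_seq=2317 B_ack=1391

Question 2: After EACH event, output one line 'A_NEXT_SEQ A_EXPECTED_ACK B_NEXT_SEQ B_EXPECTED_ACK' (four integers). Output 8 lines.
1115 2000 2000 1115
1149 2000 2000 1115
1204 2000 2000 1115
1204 2000 2000 1204
1204 2079 2079 1204
1204 2209 2209 1204
1204 2317 2317 1204
1391 2317 2317 1391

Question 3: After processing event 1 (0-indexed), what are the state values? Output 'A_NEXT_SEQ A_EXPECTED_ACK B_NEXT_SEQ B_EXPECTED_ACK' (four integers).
After event 0: A_seq=1115 A_ack=2000 B_seq=2000 B_ack=1115
After event 1: A_seq=1149 A_ack=2000 B_seq=2000 B_ack=1115

1149 2000 2000 1115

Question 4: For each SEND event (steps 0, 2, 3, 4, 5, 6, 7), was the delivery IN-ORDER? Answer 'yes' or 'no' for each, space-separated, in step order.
Answer: yes no yes yes yes yes yes

Derivation:
Step 0: SEND seq=1000 -> in-order
Step 2: SEND seq=1149 -> out-of-order
Step 3: SEND seq=1115 -> in-order
Step 4: SEND seq=2000 -> in-order
Step 5: SEND seq=2079 -> in-order
Step 6: SEND seq=2209 -> in-order
Step 7: SEND seq=1204 -> in-order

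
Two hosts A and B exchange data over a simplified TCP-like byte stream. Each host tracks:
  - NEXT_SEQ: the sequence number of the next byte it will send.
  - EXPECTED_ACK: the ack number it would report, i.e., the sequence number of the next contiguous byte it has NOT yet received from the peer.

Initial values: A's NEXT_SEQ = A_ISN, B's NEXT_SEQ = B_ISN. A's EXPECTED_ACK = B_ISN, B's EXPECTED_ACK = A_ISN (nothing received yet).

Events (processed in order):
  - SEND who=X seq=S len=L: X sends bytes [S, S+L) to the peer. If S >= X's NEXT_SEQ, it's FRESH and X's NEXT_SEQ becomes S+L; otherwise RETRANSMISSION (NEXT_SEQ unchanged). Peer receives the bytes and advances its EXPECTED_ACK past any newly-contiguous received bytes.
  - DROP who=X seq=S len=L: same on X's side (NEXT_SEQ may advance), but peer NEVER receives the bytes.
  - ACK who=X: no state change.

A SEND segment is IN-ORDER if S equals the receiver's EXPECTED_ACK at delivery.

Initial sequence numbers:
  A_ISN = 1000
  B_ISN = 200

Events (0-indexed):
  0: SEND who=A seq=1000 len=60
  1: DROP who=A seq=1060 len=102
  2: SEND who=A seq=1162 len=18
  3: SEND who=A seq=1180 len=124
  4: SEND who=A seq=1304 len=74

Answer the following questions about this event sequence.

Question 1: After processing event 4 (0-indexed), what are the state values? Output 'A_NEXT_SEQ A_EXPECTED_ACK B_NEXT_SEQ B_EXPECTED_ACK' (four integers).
After event 0: A_seq=1060 A_ack=200 B_seq=200 B_ack=1060
After event 1: A_seq=1162 A_ack=200 B_seq=200 B_ack=1060
After event 2: A_seq=1180 A_ack=200 B_seq=200 B_ack=1060
After event 3: A_seq=1304 A_ack=200 B_seq=200 B_ack=1060
After event 4: A_seq=1378 A_ack=200 B_seq=200 B_ack=1060

1378 200 200 1060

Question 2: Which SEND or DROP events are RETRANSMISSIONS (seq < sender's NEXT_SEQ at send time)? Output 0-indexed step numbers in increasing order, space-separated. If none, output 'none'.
Answer: none

Derivation:
Step 0: SEND seq=1000 -> fresh
Step 1: DROP seq=1060 -> fresh
Step 2: SEND seq=1162 -> fresh
Step 3: SEND seq=1180 -> fresh
Step 4: SEND seq=1304 -> fresh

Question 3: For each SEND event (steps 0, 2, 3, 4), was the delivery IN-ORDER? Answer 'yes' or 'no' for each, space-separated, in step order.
Answer: yes no no no

Derivation:
Step 0: SEND seq=1000 -> in-order
Step 2: SEND seq=1162 -> out-of-order
Step 3: SEND seq=1180 -> out-of-order
Step 4: SEND seq=1304 -> out-of-order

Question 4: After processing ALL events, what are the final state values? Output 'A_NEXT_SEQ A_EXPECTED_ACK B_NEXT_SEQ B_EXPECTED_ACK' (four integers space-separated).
After event 0: A_seq=1060 A_ack=200 B_seq=200 B_ack=1060
After event 1: A_seq=1162 A_ack=200 B_seq=200 B_ack=1060
After event 2: A_seq=1180 A_ack=200 B_seq=200 B_ack=1060
After event 3: A_seq=1304 A_ack=200 B_seq=200 B_ack=1060
After event 4: A_seq=1378 A_ack=200 B_seq=200 B_ack=1060

Answer: 1378 200 200 1060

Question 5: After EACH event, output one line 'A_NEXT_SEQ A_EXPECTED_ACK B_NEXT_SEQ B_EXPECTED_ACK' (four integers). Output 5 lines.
1060 200 200 1060
1162 200 200 1060
1180 200 200 1060
1304 200 200 1060
1378 200 200 1060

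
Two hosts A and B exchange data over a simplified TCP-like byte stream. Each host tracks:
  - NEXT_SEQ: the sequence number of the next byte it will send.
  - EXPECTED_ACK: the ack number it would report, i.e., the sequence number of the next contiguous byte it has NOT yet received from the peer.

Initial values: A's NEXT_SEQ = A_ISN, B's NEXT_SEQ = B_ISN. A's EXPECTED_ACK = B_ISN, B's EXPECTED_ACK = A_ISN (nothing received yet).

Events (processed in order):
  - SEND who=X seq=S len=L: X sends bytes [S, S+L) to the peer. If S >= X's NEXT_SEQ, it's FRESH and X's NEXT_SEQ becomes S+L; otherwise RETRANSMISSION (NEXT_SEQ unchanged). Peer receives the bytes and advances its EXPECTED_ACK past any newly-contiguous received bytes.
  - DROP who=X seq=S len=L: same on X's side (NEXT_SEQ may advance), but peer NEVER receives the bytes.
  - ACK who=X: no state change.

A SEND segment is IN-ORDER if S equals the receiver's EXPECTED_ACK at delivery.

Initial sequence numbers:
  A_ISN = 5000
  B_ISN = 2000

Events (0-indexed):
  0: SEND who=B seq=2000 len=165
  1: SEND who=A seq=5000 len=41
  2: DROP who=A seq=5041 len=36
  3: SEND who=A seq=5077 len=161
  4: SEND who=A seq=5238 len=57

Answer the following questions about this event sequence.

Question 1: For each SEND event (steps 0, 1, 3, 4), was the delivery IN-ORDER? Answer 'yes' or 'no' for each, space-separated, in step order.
Step 0: SEND seq=2000 -> in-order
Step 1: SEND seq=5000 -> in-order
Step 3: SEND seq=5077 -> out-of-order
Step 4: SEND seq=5238 -> out-of-order

Answer: yes yes no no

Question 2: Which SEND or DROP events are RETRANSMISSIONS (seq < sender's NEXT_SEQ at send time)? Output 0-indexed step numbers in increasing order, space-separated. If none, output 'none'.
Step 0: SEND seq=2000 -> fresh
Step 1: SEND seq=5000 -> fresh
Step 2: DROP seq=5041 -> fresh
Step 3: SEND seq=5077 -> fresh
Step 4: SEND seq=5238 -> fresh

Answer: none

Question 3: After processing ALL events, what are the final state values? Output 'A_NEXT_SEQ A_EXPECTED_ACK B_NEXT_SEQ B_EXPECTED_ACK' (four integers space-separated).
After event 0: A_seq=5000 A_ack=2165 B_seq=2165 B_ack=5000
After event 1: A_seq=5041 A_ack=2165 B_seq=2165 B_ack=5041
After event 2: A_seq=5077 A_ack=2165 B_seq=2165 B_ack=5041
After event 3: A_seq=5238 A_ack=2165 B_seq=2165 B_ack=5041
After event 4: A_seq=5295 A_ack=2165 B_seq=2165 B_ack=5041

Answer: 5295 2165 2165 5041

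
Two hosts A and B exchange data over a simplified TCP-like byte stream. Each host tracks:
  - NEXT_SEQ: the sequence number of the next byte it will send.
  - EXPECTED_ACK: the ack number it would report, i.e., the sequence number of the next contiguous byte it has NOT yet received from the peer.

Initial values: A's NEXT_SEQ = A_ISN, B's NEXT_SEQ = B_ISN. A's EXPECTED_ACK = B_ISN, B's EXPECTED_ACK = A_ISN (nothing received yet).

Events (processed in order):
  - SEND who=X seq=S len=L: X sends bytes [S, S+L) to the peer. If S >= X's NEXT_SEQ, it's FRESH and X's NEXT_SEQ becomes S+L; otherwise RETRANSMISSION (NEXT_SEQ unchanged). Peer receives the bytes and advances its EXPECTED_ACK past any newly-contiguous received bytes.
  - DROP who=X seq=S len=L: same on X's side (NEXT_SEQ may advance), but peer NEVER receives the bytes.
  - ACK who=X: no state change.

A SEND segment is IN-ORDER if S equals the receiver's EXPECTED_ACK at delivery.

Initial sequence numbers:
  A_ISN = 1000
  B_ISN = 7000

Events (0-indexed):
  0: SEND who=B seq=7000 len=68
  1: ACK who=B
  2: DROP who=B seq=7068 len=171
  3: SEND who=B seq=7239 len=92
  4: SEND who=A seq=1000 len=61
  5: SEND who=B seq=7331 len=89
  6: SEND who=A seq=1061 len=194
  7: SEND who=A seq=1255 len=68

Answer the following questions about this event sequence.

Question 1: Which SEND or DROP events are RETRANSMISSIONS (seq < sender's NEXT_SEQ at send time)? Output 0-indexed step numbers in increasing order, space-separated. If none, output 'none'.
Step 0: SEND seq=7000 -> fresh
Step 2: DROP seq=7068 -> fresh
Step 3: SEND seq=7239 -> fresh
Step 4: SEND seq=1000 -> fresh
Step 5: SEND seq=7331 -> fresh
Step 6: SEND seq=1061 -> fresh
Step 7: SEND seq=1255 -> fresh

Answer: none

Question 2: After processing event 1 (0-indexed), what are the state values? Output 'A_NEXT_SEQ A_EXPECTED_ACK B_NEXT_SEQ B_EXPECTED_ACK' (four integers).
After event 0: A_seq=1000 A_ack=7068 B_seq=7068 B_ack=1000
After event 1: A_seq=1000 A_ack=7068 B_seq=7068 B_ack=1000

1000 7068 7068 1000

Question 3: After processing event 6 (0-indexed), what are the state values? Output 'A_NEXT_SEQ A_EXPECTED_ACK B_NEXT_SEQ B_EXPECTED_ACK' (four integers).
After event 0: A_seq=1000 A_ack=7068 B_seq=7068 B_ack=1000
After event 1: A_seq=1000 A_ack=7068 B_seq=7068 B_ack=1000
After event 2: A_seq=1000 A_ack=7068 B_seq=7239 B_ack=1000
After event 3: A_seq=1000 A_ack=7068 B_seq=7331 B_ack=1000
After event 4: A_seq=1061 A_ack=7068 B_seq=7331 B_ack=1061
After event 5: A_seq=1061 A_ack=7068 B_seq=7420 B_ack=1061
After event 6: A_seq=1255 A_ack=7068 B_seq=7420 B_ack=1255

1255 7068 7420 1255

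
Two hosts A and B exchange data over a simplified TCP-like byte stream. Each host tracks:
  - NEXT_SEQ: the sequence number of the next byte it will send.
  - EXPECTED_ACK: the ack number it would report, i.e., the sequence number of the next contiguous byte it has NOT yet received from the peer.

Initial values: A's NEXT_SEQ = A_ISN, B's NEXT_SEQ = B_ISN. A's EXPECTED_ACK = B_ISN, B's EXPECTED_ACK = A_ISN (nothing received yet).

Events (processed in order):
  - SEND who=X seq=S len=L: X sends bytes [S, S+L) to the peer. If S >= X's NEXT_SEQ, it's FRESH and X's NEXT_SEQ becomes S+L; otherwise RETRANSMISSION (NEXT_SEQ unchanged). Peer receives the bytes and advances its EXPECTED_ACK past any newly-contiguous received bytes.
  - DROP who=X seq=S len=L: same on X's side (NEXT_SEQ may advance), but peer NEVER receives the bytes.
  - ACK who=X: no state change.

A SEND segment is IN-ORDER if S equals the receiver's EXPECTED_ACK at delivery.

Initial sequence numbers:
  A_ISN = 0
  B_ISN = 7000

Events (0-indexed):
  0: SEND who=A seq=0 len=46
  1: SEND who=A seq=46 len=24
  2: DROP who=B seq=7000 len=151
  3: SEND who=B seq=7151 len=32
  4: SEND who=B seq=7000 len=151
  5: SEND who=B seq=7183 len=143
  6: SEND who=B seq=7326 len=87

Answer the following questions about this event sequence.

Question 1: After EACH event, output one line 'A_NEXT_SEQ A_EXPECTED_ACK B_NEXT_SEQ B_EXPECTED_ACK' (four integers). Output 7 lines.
46 7000 7000 46
70 7000 7000 70
70 7000 7151 70
70 7000 7183 70
70 7183 7183 70
70 7326 7326 70
70 7413 7413 70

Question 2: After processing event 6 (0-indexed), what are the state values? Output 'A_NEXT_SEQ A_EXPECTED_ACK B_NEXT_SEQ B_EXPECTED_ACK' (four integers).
After event 0: A_seq=46 A_ack=7000 B_seq=7000 B_ack=46
After event 1: A_seq=70 A_ack=7000 B_seq=7000 B_ack=70
After event 2: A_seq=70 A_ack=7000 B_seq=7151 B_ack=70
After event 3: A_seq=70 A_ack=7000 B_seq=7183 B_ack=70
After event 4: A_seq=70 A_ack=7183 B_seq=7183 B_ack=70
After event 5: A_seq=70 A_ack=7326 B_seq=7326 B_ack=70
After event 6: A_seq=70 A_ack=7413 B_seq=7413 B_ack=70

70 7413 7413 70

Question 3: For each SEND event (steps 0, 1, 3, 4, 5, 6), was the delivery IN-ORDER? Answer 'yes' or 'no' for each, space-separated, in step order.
Answer: yes yes no yes yes yes

Derivation:
Step 0: SEND seq=0 -> in-order
Step 1: SEND seq=46 -> in-order
Step 3: SEND seq=7151 -> out-of-order
Step 4: SEND seq=7000 -> in-order
Step 5: SEND seq=7183 -> in-order
Step 6: SEND seq=7326 -> in-order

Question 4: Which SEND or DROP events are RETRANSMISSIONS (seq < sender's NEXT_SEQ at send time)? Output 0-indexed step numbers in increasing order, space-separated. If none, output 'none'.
Answer: 4

Derivation:
Step 0: SEND seq=0 -> fresh
Step 1: SEND seq=46 -> fresh
Step 2: DROP seq=7000 -> fresh
Step 3: SEND seq=7151 -> fresh
Step 4: SEND seq=7000 -> retransmit
Step 5: SEND seq=7183 -> fresh
Step 6: SEND seq=7326 -> fresh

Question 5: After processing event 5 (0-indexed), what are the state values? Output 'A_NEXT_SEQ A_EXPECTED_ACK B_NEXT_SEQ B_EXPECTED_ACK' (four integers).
After event 0: A_seq=46 A_ack=7000 B_seq=7000 B_ack=46
After event 1: A_seq=70 A_ack=7000 B_seq=7000 B_ack=70
After event 2: A_seq=70 A_ack=7000 B_seq=7151 B_ack=70
After event 3: A_seq=70 A_ack=7000 B_seq=7183 B_ack=70
After event 4: A_seq=70 A_ack=7183 B_seq=7183 B_ack=70
After event 5: A_seq=70 A_ack=7326 B_seq=7326 B_ack=70

70 7326 7326 70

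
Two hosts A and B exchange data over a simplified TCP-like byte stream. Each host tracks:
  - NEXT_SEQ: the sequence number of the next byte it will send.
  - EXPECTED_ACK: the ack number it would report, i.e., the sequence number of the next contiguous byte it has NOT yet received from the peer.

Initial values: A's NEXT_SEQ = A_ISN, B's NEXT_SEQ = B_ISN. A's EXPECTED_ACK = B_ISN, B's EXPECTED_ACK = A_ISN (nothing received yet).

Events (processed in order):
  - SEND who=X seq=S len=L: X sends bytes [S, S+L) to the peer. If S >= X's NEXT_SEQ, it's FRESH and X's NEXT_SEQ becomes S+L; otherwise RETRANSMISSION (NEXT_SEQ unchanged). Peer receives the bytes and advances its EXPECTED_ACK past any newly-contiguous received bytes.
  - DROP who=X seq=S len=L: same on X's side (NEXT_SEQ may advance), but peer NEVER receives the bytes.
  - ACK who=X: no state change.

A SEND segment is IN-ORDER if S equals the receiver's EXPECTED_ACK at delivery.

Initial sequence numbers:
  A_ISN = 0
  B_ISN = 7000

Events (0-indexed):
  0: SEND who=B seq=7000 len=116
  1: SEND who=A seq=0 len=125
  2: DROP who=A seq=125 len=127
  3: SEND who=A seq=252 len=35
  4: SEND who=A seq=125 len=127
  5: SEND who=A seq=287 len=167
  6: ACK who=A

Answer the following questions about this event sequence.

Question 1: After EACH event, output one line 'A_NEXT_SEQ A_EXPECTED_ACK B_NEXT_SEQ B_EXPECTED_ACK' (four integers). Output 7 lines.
0 7116 7116 0
125 7116 7116 125
252 7116 7116 125
287 7116 7116 125
287 7116 7116 287
454 7116 7116 454
454 7116 7116 454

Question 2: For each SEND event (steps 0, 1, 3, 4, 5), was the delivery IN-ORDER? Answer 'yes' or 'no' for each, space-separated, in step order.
Step 0: SEND seq=7000 -> in-order
Step 1: SEND seq=0 -> in-order
Step 3: SEND seq=252 -> out-of-order
Step 4: SEND seq=125 -> in-order
Step 5: SEND seq=287 -> in-order

Answer: yes yes no yes yes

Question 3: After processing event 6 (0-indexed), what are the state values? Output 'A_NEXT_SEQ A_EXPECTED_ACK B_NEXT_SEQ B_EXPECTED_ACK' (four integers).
After event 0: A_seq=0 A_ack=7116 B_seq=7116 B_ack=0
After event 1: A_seq=125 A_ack=7116 B_seq=7116 B_ack=125
After event 2: A_seq=252 A_ack=7116 B_seq=7116 B_ack=125
After event 3: A_seq=287 A_ack=7116 B_seq=7116 B_ack=125
After event 4: A_seq=287 A_ack=7116 B_seq=7116 B_ack=287
After event 5: A_seq=454 A_ack=7116 B_seq=7116 B_ack=454
After event 6: A_seq=454 A_ack=7116 B_seq=7116 B_ack=454

454 7116 7116 454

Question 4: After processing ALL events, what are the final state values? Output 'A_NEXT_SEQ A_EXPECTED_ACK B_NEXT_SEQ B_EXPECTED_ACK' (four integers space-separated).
After event 0: A_seq=0 A_ack=7116 B_seq=7116 B_ack=0
After event 1: A_seq=125 A_ack=7116 B_seq=7116 B_ack=125
After event 2: A_seq=252 A_ack=7116 B_seq=7116 B_ack=125
After event 3: A_seq=287 A_ack=7116 B_seq=7116 B_ack=125
After event 4: A_seq=287 A_ack=7116 B_seq=7116 B_ack=287
After event 5: A_seq=454 A_ack=7116 B_seq=7116 B_ack=454
After event 6: A_seq=454 A_ack=7116 B_seq=7116 B_ack=454

Answer: 454 7116 7116 454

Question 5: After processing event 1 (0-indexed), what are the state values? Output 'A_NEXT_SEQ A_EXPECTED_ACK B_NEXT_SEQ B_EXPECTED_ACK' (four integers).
After event 0: A_seq=0 A_ack=7116 B_seq=7116 B_ack=0
After event 1: A_seq=125 A_ack=7116 B_seq=7116 B_ack=125

125 7116 7116 125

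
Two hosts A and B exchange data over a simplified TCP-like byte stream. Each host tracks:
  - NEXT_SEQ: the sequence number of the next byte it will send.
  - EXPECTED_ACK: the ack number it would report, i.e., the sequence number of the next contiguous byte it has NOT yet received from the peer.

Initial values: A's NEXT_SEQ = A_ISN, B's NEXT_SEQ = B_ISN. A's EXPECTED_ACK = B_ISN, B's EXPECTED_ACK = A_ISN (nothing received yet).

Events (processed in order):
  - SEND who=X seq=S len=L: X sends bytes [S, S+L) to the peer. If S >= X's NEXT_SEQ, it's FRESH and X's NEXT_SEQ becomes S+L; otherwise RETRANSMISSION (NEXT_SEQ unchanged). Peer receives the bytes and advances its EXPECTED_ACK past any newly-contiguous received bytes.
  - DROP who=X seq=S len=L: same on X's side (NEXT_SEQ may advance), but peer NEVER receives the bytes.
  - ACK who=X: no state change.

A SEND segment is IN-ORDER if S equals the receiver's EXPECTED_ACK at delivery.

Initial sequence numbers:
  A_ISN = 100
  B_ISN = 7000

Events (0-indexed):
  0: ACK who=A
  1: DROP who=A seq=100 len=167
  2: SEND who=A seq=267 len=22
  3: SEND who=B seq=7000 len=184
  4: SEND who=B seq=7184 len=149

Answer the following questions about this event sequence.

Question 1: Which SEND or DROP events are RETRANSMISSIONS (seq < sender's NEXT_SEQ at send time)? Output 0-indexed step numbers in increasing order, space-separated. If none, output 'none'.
Step 1: DROP seq=100 -> fresh
Step 2: SEND seq=267 -> fresh
Step 3: SEND seq=7000 -> fresh
Step 4: SEND seq=7184 -> fresh

Answer: none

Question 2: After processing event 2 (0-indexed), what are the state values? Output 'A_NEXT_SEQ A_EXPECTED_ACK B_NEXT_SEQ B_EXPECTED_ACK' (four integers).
After event 0: A_seq=100 A_ack=7000 B_seq=7000 B_ack=100
After event 1: A_seq=267 A_ack=7000 B_seq=7000 B_ack=100
After event 2: A_seq=289 A_ack=7000 B_seq=7000 B_ack=100

289 7000 7000 100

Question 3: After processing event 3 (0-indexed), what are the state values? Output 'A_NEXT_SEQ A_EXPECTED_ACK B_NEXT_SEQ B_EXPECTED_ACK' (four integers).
After event 0: A_seq=100 A_ack=7000 B_seq=7000 B_ack=100
After event 1: A_seq=267 A_ack=7000 B_seq=7000 B_ack=100
After event 2: A_seq=289 A_ack=7000 B_seq=7000 B_ack=100
After event 3: A_seq=289 A_ack=7184 B_seq=7184 B_ack=100

289 7184 7184 100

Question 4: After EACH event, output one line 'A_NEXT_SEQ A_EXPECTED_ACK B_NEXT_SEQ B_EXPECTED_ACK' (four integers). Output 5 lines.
100 7000 7000 100
267 7000 7000 100
289 7000 7000 100
289 7184 7184 100
289 7333 7333 100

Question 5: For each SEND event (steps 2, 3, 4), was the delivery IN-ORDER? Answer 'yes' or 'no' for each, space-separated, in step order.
Answer: no yes yes

Derivation:
Step 2: SEND seq=267 -> out-of-order
Step 3: SEND seq=7000 -> in-order
Step 4: SEND seq=7184 -> in-order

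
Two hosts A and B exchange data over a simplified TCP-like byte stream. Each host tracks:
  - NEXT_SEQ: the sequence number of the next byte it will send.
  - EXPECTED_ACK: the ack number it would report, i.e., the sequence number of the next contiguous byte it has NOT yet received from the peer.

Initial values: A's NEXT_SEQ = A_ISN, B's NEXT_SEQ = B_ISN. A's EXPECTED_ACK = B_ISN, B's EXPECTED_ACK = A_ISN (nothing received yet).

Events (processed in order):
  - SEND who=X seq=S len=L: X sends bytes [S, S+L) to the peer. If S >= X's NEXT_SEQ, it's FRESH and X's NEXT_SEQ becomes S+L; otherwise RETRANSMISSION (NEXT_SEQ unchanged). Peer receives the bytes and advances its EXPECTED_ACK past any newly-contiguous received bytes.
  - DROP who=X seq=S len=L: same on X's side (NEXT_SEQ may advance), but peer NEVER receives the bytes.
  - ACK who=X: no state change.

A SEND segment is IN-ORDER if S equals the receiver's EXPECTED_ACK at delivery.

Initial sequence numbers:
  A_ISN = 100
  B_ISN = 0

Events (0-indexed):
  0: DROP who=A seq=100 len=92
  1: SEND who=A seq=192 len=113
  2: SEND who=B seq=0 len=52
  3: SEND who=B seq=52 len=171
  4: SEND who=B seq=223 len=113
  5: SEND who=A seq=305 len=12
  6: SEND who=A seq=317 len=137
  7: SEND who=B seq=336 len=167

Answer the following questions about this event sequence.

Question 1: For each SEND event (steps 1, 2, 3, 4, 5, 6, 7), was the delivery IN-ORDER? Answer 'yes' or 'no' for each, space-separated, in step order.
Step 1: SEND seq=192 -> out-of-order
Step 2: SEND seq=0 -> in-order
Step 3: SEND seq=52 -> in-order
Step 4: SEND seq=223 -> in-order
Step 5: SEND seq=305 -> out-of-order
Step 6: SEND seq=317 -> out-of-order
Step 7: SEND seq=336 -> in-order

Answer: no yes yes yes no no yes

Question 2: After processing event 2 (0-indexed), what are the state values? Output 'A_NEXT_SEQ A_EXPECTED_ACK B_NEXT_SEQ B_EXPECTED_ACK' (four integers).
After event 0: A_seq=192 A_ack=0 B_seq=0 B_ack=100
After event 1: A_seq=305 A_ack=0 B_seq=0 B_ack=100
After event 2: A_seq=305 A_ack=52 B_seq=52 B_ack=100

305 52 52 100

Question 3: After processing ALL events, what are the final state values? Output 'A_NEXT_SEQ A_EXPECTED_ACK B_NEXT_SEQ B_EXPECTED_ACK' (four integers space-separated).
Answer: 454 503 503 100

Derivation:
After event 0: A_seq=192 A_ack=0 B_seq=0 B_ack=100
After event 1: A_seq=305 A_ack=0 B_seq=0 B_ack=100
After event 2: A_seq=305 A_ack=52 B_seq=52 B_ack=100
After event 3: A_seq=305 A_ack=223 B_seq=223 B_ack=100
After event 4: A_seq=305 A_ack=336 B_seq=336 B_ack=100
After event 5: A_seq=317 A_ack=336 B_seq=336 B_ack=100
After event 6: A_seq=454 A_ack=336 B_seq=336 B_ack=100
After event 7: A_seq=454 A_ack=503 B_seq=503 B_ack=100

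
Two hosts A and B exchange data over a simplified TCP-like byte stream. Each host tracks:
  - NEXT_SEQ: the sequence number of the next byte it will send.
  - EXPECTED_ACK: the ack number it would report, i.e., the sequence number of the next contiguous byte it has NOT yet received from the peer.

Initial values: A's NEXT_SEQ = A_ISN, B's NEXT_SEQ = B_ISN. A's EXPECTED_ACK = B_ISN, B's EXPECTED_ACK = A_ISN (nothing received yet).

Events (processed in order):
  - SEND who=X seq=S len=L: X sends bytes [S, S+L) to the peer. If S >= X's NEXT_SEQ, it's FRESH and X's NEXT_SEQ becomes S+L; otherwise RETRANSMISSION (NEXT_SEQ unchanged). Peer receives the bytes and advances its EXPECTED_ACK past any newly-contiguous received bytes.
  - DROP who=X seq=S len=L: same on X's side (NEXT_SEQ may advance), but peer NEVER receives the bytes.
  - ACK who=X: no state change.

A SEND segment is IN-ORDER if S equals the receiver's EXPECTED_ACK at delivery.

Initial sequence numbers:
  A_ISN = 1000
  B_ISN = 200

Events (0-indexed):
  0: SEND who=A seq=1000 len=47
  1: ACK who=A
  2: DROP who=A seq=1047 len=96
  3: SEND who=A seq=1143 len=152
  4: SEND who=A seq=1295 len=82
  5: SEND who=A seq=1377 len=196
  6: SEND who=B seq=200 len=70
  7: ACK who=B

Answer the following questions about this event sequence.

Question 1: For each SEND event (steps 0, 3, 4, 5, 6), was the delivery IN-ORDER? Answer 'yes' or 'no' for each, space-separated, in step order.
Answer: yes no no no yes

Derivation:
Step 0: SEND seq=1000 -> in-order
Step 3: SEND seq=1143 -> out-of-order
Step 4: SEND seq=1295 -> out-of-order
Step 5: SEND seq=1377 -> out-of-order
Step 6: SEND seq=200 -> in-order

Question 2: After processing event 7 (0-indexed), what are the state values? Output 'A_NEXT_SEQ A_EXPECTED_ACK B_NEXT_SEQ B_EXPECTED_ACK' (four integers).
After event 0: A_seq=1047 A_ack=200 B_seq=200 B_ack=1047
After event 1: A_seq=1047 A_ack=200 B_seq=200 B_ack=1047
After event 2: A_seq=1143 A_ack=200 B_seq=200 B_ack=1047
After event 3: A_seq=1295 A_ack=200 B_seq=200 B_ack=1047
After event 4: A_seq=1377 A_ack=200 B_seq=200 B_ack=1047
After event 5: A_seq=1573 A_ack=200 B_seq=200 B_ack=1047
After event 6: A_seq=1573 A_ack=270 B_seq=270 B_ack=1047
After event 7: A_seq=1573 A_ack=270 B_seq=270 B_ack=1047

1573 270 270 1047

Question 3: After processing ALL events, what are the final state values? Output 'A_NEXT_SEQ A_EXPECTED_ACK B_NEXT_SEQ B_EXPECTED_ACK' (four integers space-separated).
After event 0: A_seq=1047 A_ack=200 B_seq=200 B_ack=1047
After event 1: A_seq=1047 A_ack=200 B_seq=200 B_ack=1047
After event 2: A_seq=1143 A_ack=200 B_seq=200 B_ack=1047
After event 3: A_seq=1295 A_ack=200 B_seq=200 B_ack=1047
After event 4: A_seq=1377 A_ack=200 B_seq=200 B_ack=1047
After event 5: A_seq=1573 A_ack=200 B_seq=200 B_ack=1047
After event 6: A_seq=1573 A_ack=270 B_seq=270 B_ack=1047
After event 7: A_seq=1573 A_ack=270 B_seq=270 B_ack=1047

Answer: 1573 270 270 1047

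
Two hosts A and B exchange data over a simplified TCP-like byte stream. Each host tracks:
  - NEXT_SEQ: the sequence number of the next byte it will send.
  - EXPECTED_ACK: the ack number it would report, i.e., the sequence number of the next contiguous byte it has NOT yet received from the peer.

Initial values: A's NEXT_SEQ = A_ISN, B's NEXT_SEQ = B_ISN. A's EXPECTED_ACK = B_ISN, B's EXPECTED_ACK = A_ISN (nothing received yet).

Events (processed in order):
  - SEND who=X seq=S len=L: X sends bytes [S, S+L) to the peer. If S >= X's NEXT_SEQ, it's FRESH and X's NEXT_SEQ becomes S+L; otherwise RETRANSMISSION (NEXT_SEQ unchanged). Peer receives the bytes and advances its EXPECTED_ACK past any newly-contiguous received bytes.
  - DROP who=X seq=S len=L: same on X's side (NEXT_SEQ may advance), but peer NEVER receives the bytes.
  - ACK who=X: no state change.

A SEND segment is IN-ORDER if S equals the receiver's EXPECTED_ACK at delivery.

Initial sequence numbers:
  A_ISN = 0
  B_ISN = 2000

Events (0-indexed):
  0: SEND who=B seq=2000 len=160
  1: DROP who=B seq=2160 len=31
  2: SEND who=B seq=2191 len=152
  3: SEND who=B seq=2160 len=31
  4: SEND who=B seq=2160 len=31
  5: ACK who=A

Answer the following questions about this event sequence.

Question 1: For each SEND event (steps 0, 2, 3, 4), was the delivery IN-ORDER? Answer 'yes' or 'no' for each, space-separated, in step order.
Answer: yes no yes no

Derivation:
Step 0: SEND seq=2000 -> in-order
Step 2: SEND seq=2191 -> out-of-order
Step 3: SEND seq=2160 -> in-order
Step 4: SEND seq=2160 -> out-of-order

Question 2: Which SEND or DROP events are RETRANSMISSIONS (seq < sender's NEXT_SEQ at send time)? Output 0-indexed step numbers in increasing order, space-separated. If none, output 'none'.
Answer: 3 4

Derivation:
Step 0: SEND seq=2000 -> fresh
Step 1: DROP seq=2160 -> fresh
Step 2: SEND seq=2191 -> fresh
Step 3: SEND seq=2160 -> retransmit
Step 4: SEND seq=2160 -> retransmit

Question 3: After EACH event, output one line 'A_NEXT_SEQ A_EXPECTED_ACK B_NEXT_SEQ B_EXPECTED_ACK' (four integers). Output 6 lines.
0 2160 2160 0
0 2160 2191 0
0 2160 2343 0
0 2343 2343 0
0 2343 2343 0
0 2343 2343 0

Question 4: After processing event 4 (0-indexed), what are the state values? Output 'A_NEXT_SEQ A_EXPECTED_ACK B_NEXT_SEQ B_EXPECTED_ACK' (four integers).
After event 0: A_seq=0 A_ack=2160 B_seq=2160 B_ack=0
After event 1: A_seq=0 A_ack=2160 B_seq=2191 B_ack=0
After event 2: A_seq=0 A_ack=2160 B_seq=2343 B_ack=0
After event 3: A_seq=0 A_ack=2343 B_seq=2343 B_ack=0
After event 4: A_seq=0 A_ack=2343 B_seq=2343 B_ack=0

0 2343 2343 0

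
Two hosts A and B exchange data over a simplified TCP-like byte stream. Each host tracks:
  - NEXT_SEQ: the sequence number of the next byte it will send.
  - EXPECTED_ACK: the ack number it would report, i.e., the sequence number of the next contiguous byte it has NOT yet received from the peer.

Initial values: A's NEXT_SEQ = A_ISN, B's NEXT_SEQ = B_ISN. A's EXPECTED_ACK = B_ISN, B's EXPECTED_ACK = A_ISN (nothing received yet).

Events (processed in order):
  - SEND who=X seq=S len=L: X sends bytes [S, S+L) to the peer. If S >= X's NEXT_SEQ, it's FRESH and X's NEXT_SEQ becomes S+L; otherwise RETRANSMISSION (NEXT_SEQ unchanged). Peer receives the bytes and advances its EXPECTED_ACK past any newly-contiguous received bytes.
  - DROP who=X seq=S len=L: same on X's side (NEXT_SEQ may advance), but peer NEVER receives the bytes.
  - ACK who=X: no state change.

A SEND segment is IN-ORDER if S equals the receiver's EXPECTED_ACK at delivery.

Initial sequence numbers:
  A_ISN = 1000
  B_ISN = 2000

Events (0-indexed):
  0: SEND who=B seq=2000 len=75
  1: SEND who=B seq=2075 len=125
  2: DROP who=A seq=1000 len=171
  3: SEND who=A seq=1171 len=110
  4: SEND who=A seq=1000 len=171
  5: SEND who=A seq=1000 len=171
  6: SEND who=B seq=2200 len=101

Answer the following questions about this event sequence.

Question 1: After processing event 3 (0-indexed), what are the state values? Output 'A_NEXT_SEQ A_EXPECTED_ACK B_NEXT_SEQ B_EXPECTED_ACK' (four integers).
After event 0: A_seq=1000 A_ack=2075 B_seq=2075 B_ack=1000
After event 1: A_seq=1000 A_ack=2200 B_seq=2200 B_ack=1000
After event 2: A_seq=1171 A_ack=2200 B_seq=2200 B_ack=1000
After event 3: A_seq=1281 A_ack=2200 B_seq=2200 B_ack=1000

1281 2200 2200 1000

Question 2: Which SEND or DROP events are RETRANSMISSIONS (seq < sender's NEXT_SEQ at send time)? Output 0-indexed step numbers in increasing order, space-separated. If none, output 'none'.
Answer: 4 5

Derivation:
Step 0: SEND seq=2000 -> fresh
Step 1: SEND seq=2075 -> fresh
Step 2: DROP seq=1000 -> fresh
Step 3: SEND seq=1171 -> fresh
Step 4: SEND seq=1000 -> retransmit
Step 5: SEND seq=1000 -> retransmit
Step 6: SEND seq=2200 -> fresh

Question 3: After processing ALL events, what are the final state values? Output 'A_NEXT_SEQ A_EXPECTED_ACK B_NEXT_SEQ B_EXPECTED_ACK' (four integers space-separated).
After event 0: A_seq=1000 A_ack=2075 B_seq=2075 B_ack=1000
After event 1: A_seq=1000 A_ack=2200 B_seq=2200 B_ack=1000
After event 2: A_seq=1171 A_ack=2200 B_seq=2200 B_ack=1000
After event 3: A_seq=1281 A_ack=2200 B_seq=2200 B_ack=1000
After event 4: A_seq=1281 A_ack=2200 B_seq=2200 B_ack=1281
After event 5: A_seq=1281 A_ack=2200 B_seq=2200 B_ack=1281
After event 6: A_seq=1281 A_ack=2301 B_seq=2301 B_ack=1281

Answer: 1281 2301 2301 1281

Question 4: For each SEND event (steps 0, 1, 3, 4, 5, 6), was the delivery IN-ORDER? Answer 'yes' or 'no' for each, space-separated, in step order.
Step 0: SEND seq=2000 -> in-order
Step 1: SEND seq=2075 -> in-order
Step 3: SEND seq=1171 -> out-of-order
Step 4: SEND seq=1000 -> in-order
Step 5: SEND seq=1000 -> out-of-order
Step 6: SEND seq=2200 -> in-order

Answer: yes yes no yes no yes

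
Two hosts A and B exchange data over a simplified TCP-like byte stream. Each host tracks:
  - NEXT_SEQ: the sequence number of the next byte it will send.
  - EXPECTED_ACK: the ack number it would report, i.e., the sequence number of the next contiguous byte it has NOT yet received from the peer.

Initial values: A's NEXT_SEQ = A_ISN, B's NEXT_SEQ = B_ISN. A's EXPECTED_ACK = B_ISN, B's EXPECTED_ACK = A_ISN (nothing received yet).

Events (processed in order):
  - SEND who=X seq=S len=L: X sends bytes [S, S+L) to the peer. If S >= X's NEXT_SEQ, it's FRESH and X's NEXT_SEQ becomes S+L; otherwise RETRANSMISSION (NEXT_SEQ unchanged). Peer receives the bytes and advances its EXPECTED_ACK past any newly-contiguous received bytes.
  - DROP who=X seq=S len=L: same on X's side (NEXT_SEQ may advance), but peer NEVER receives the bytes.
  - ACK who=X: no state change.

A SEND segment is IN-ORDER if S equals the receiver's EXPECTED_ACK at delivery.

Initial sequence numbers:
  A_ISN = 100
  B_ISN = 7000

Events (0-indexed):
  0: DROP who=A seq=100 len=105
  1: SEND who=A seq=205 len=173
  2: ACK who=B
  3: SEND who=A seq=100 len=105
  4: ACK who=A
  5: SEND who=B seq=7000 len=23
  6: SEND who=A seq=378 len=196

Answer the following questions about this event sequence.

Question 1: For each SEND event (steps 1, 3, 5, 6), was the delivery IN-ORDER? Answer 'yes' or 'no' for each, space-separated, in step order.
Answer: no yes yes yes

Derivation:
Step 1: SEND seq=205 -> out-of-order
Step 3: SEND seq=100 -> in-order
Step 5: SEND seq=7000 -> in-order
Step 6: SEND seq=378 -> in-order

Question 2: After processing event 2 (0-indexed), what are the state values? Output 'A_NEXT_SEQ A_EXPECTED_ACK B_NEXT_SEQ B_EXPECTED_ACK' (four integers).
After event 0: A_seq=205 A_ack=7000 B_seq=7000 B_ack=100
After event 1: A_seq=378 A_ack=7000 B_seq=7000 B_ack=100
After event 2: A_seq=378 A_ack=7000 B_seq=7000 B_ack=100

378 7000 7000 100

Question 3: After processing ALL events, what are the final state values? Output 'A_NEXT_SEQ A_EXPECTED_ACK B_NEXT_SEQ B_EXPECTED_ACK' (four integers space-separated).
After event 0: A_seq=205 A_ack=7000 B_seq=7000 B_ack=100
After event 1: A_seq=378 A_ack=7000 B_seq=7000 B_ack=100
After event 2: A_seq=378 A_ack=7000 B_seq=7000 B_ack=100
After event 3: A_seq=378 A_ack=7000 B_seq=7000 B_ack=378
After event 4: A_seq=378 A_ack=7000 B_seq=7000 B_ack=378
After event 5: A_seq=378 A_ack=7023 B_seq=7023 B_ack=378
After event 6: A_seq=574 A_ack=7023 B_seq=7023 B_ack=574

Answer: 574 7023 7023 574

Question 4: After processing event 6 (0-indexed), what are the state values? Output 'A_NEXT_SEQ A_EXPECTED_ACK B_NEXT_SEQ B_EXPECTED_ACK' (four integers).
After event 0: A_seq=205 A_ack=7000 B_seq=7000 B_ack=100
After event 1: A_seq=378 A_ack=7000 B_seq=7000 B_ack=100
After event 2: A_seq=378 A_ack=7000 B_seq=7000 B_ack=100
After event 3: A_seq=378 A_ack=7000 B_seq=7000 B_ack=378
After event 4: A_seq=378 A_ack=7000 B_seq=7000 B_ack=378
After event 5: A_seq=378 A_ack=7023 B_seq=7023 B_ack=378
After event 6: A_seq=574 A_ack=7023 B_seq=7023 B_ack=574

574 7023 7023 574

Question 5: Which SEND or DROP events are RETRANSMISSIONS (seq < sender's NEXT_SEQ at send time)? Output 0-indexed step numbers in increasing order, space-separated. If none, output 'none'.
Step 0: DROP seq=100 -> fresh
Step 1: SEND seq=205 -> fresh
Step 3: SEND seq=100 -> retransmit
Step 5: SEND seq=7000 -> fresh
Step 6: SEND seq=378 -> fresh

Answer: 3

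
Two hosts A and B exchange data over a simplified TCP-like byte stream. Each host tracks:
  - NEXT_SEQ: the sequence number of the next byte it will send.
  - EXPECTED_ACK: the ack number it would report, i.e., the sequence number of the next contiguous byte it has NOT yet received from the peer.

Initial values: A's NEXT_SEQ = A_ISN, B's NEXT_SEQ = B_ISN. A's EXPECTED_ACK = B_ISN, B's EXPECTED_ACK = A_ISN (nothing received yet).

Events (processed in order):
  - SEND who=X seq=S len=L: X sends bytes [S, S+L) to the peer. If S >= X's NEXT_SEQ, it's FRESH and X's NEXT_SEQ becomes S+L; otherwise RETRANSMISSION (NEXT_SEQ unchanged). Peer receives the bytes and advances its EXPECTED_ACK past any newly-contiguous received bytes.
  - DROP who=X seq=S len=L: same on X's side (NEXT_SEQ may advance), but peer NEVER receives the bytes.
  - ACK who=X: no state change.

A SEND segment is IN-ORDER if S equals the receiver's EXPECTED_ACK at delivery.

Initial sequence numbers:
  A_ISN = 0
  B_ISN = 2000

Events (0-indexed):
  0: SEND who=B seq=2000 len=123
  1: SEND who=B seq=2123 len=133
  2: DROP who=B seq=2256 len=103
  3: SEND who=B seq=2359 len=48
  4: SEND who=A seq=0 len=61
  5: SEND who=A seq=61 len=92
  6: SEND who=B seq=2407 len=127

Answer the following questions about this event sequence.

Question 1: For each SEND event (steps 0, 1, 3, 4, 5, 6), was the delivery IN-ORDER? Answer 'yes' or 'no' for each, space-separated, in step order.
Answer: yes yes no yes yes no

Derivation:
Step 0: SEND seq=2000 -> in-order
Step 1: SEND seq=2123 -> in-order
Step 3: SEND seq=2359 -> out-of-order
Step 4: SEND seq=0 -> in-order
Step 5: SEND seq=61 -> in-order
Step 6: SEND seq=2407 -> out-of-order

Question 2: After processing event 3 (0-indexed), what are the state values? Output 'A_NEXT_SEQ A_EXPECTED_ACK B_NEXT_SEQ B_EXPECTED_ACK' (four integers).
After event 0: A_seq=0 A_ack=2123 B_seq=2123 B_ack=0
After event 1: A_seq=0 A_ack=2256 B_seq=2256 B_ack=0
After event 2: A_seq=0 A_ack=2256 B_seq=2359 B_ack=0
After event 3: A_seq=0 A_ack=2256 B_seq=2407 B_ack=0

0 2256 2407 0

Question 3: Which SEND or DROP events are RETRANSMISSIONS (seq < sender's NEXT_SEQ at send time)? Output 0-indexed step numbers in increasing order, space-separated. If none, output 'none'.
Answer: none

Derivation:
Step 0: SEND seq=2000 -> fresh
Step 1: SEND seq=2123 -> fresh
Step 2: DROP seq=2256 -> fresh
Step 3: SEND seq=2359 -> fresh
Step 4: SEND seq=0 -> fresh
Step 5: SEND seq=61 -> fresh
Step 6: SEND seq=2407 -> fresh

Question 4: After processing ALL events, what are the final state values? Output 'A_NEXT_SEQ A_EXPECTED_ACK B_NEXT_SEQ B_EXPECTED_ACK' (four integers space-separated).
After event 0: A_seq=0 A_ack=2123 B_seq=2123 B_ack=0
After event 1: A_seq=0 A_ack=2256 B_seq=2256 B_ack=0
After event 2: A_seq=0 A_ack=2256 B_seq=2359 B_ack=0
After event 3: A_seq=0 A_ack=2256 B_seq=2407 B_ack=0
After event 4: A_seq=61 A_ack=2256 B_seq=2407 B_ack=61
After event 5: A_seq=153 A_ack=2256 B_seq=2407 B_ack=153
After event 6: A_seq=153 A_ack=2256 B_seq=2534 B_ack=153

Answer: 153 2256 2534 153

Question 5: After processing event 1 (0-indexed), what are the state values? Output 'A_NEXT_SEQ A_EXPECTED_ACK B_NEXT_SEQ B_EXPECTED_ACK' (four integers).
After event 0: A_seq=0 A_ack=2123 B_seq=2123 B_ack=0
After event 1: A_seq=0 A_ack=2256 B_seq=2256 B_ack=0

0 2256 2256 0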